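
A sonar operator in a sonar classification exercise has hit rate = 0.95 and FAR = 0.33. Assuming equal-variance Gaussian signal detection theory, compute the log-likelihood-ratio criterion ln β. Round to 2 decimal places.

ln β = -1.26

Φ⁻¹(H) = Φ⁻¹(0.95) = 1.645
Φ⁻¹(FA) = Φ⁻¹(0.33) = -0.440
ln β = −½·[z(H)² − z(FA)²] = −0.5 × (2.706 − 0.194) = -1.256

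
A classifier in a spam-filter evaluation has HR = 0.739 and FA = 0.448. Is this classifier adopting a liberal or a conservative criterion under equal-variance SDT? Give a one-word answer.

liberal

z(H) = 0.640, z(FA) = -0.131
c = −½·(z(H) + z(FA)) = -0.2545
c < 0 → liberal criterion (biased toward responding “yes”).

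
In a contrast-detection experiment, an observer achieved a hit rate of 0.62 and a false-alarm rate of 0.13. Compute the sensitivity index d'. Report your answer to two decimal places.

z(H) = 0.3055
z(FA) = -1.1264
d' = z(H) − z(FA) = 0.3055 − (-1.1264) = 1.4319

d' = 1.43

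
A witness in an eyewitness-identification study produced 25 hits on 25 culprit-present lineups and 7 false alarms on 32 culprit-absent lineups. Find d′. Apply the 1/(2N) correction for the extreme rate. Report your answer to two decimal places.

d′ = 2.83

The hit rate is 25/25 = 1, so apply the 1/(2N) correction: H → 1 − 1/(2·25) = 0.98000.
z(H) = z(0.98000) = 2.054
z(FA) = z(0.21875) = -0.776
d' = 2.054 − (-0.776) = 2.830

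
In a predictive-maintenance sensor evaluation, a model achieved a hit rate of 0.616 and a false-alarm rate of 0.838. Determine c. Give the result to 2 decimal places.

c = -0.64

Φ⁻¹(0.616) = 0.295, Φ⁻¹(0.838) = 0.986
c = −½·[z(H) + z(FA)] = −0.5 × (0.295 + 0.986) = -0.6405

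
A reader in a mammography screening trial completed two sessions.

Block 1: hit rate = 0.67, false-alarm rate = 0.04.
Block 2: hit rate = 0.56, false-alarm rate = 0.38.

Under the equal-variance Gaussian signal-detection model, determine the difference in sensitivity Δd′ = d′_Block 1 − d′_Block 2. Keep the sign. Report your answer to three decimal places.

Block 1: z(0.67) = 0.4399, z(0.04) = -1.7507, d' = 2.1906
Block 2: z(0.56) = 0.1510, z(0.38) = -0.3055, d' = 0.4565
Δd' = d'_Block 1 − d'_Block 2 = 2.1906 − 0.4565 = 1.7341
Block 1 has the higher sensitivity.

Δd′ = 1.734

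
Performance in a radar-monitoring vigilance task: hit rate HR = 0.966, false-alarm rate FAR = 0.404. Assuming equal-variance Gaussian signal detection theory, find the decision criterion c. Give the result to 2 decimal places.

z(0.966) = 1.825, z(0.404) = -0.243
c = −½·[z(H) + z(FA)] = −0.5 × (1.825 + (-0.243)) = -0.791
c < 0: the operator has a liberal response bias.

c = -0.79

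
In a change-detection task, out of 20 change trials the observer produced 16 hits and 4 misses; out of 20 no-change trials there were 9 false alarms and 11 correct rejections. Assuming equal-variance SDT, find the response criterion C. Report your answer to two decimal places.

H = 16/20 = 0.8000
FA = 9/20 = 0.4500
z(0.8000) = 0.842, z(0.4500) = -0.126
c = −½·[z(H) + z(FA)] = −0.5 × (0.842 + (-0.126)) = -0.358

C = -0.36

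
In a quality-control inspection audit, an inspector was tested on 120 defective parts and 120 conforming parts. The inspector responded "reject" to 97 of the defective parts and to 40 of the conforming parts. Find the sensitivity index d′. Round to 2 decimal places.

d′ = 1.30

H = 97/120 = 0.8083
FA = 40/120 = 0.3333
z(H) = 0.872
z(FA) = -0.431
d' = z(H) − z(FA) = 0.872 − (-0.431) = 1.303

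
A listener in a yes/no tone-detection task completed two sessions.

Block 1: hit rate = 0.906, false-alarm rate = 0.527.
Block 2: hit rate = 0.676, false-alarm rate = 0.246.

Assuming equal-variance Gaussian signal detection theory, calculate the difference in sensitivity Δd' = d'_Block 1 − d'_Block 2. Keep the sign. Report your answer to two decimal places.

Block 1: z(0.906) = 1.317, z(0.527) = 0.068, d' = 1.249
Block 2: z(0.676) = 0.457, z(0.246) = -0.687, d' = 1.144
Δd' = d'_Block 1 − d'_Block 2 = 1.249 − 1.144 = 0.105
Block 1 has the higher sensitivity.

Δd' = 0.11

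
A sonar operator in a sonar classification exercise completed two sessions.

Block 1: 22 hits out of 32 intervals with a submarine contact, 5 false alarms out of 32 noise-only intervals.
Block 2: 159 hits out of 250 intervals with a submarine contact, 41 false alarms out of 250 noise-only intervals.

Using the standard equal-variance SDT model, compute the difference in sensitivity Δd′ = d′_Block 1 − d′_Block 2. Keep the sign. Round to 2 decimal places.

Δd′ = 0.17

Block 1: z(0.6875) = 0.489, z(0.1562) = -1.010, d' = 1.499
Block 2: z(0.6360) = 0.348, z(0.1640) = -0.978, d' = 1.326
Δd' = d'_Block 1 − d'_Block 2 = 1.499 − 1.326 = 0.173
Block 1 has the higher sensitivity.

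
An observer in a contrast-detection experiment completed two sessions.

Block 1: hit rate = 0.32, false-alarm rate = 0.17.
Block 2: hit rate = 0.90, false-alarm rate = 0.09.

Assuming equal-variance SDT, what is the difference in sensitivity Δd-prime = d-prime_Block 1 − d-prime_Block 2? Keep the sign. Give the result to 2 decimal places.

Δd-prime = -2.14

Block 1: z(0.32) = -0.468, z(0.17) = -0.954, d' = 0.486
Block 2: z(0.90) = 1.282, z(0.09) = -1.341, d' = 2.623
Δd' = d'_Block 1 − d'_Block 2 = 0.486 − 2.623 = -2.137
Block 2 has the higher sensitivity.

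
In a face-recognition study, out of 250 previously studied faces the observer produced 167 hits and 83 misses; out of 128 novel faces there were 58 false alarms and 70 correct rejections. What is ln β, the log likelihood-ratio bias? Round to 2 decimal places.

H = 167/250 = 0.6680
FA = 58/128 = 0.4531
Φ⁻¹(H) = 0.434
Φ⁻¹(FA) = -0.118
ln β = −½·[z(H)² − z(FA)²] = −0.5 × (0.188 − 0.014) = -0.087

ln β = -0.09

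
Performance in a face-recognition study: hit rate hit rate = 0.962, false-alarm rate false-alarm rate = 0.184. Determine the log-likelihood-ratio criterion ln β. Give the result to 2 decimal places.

z(H) = 1.774
z(FA) = -0.900
ln β = −½·[z(H)² − z(FA)²] = −0.5 × (3.147 − 0.810) = -1.1685

ln β = -1.17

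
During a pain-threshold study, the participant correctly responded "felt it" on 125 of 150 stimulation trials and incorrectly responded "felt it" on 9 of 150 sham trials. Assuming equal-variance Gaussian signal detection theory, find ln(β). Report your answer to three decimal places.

ln β = 0.741

H = 125/150 = 0.8333
FA = 9/150 = 0.0600
z(H) = z(0.8333) = 0.9673
z(FA) = z(0.0600) = -1.5548
ln β = −½·[z(H)² − z(FA)²] = −0.5 × (0.9357 − 2.4174) = 0.74085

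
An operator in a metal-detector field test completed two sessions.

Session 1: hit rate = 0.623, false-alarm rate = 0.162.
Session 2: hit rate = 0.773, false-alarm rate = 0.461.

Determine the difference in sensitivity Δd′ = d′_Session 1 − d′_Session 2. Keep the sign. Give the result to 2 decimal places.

Δd′ = 0.45

Session 1: z(0.623) = 0.313, z(0.162) = -0.986, d' = 1.299
Session 2: z(0.773) = 0.749, z(0.461) = -0.098, d' = 0.847
Δd' = d'_Session 1 − d'_Session 2 = 1.299 − 0.847 = 0.452
Session 1 has the higher sensitivity.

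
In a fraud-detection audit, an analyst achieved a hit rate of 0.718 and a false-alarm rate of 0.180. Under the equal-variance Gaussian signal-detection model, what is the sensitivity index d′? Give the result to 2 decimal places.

d′ = 1.49

z(H) = 0.577
z(FA) = -0.915
d' = z(H) − z(FA) = 0.577 − (-0.915) = 1.492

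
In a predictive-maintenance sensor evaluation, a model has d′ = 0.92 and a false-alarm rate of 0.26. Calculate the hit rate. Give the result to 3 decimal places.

hit rate = 0.609

z(false-alarm rate) = z(0.26) = -0.6433
z(H) = z(FA) + d' = -0.6433 + 0.92 = 0.2767
hit rate = Φ(0.2767) = 0.6090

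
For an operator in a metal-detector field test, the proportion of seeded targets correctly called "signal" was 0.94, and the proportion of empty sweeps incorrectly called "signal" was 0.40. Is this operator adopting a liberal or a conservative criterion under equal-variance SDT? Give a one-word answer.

liberal

z(H) = 1.555, z(FA) = -0.253
c = −½·(z(H) + z(FA)) = -0.651
c < 0 → liberal criterion (biased toward responding “yes”).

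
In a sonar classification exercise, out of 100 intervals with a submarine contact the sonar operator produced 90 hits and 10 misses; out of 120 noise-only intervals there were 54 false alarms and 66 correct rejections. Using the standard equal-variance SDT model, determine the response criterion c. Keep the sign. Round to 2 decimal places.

H = 90/100 = 0.9000
FA = 54/120 = 0.4500
z(H) = z(0.9000) = 1.282
z(FA) = z(0.4500) = -0.126
c = −½·[z(H) + z(FA)] = −0.5 × (1.282 + (-0.126)) = -0.578

c = -0.58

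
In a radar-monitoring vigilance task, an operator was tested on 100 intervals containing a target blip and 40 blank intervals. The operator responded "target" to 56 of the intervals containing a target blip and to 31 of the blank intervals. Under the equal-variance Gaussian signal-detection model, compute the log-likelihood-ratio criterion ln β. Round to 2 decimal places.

H = 56/100 = 0.5600
FA = 31/40 = 0.7750
z(H) = z(0.5600) = 0.151
z(FA) = z(0.7750) = 0.755
ln β = −½·[z(H)² − z(FA)²] = −0.5 × (0.023 − 0.570) = 0.2735

ln β = 0.27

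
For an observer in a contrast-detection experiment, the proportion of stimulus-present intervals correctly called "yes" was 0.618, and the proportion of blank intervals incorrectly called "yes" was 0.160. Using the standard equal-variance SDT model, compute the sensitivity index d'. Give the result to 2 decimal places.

d' = 1.29

z(H) = z(0.618) = 0.300
z(FA) = z(0.160) = -0.994
d' = z(H) − z(FA) = 0.300 − (-0.994) = 1.294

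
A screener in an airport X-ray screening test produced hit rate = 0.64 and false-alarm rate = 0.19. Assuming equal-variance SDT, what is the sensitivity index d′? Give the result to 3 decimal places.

Φ⁻¹(H) = Φ⁻¹(0.64) = 0.3585
Φ⁻¹(FA) = Φ⁻¹(0.19) = -0.8779
d' = z(H) − z(FA) = 0.3585 − (-0.8779) = 1.2364

d′ = 1.236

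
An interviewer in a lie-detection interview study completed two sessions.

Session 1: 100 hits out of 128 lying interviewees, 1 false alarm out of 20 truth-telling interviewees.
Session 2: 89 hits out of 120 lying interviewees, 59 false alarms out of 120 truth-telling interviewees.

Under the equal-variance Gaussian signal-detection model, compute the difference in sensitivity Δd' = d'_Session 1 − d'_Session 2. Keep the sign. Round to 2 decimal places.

Session 1: z(0.7812) = 0.776, z(0.0500) = -1.645, d' = 2.421
Session 2: z(0.7417) = 0.649, z(0.4917) = -0.021, d' = 0.670
Δd' = d'_Session 1 − d'_Session 2 = 2.421 − 0.670 = 1.751
Session 1 has the higher sensitivity.

Δd' = 1.75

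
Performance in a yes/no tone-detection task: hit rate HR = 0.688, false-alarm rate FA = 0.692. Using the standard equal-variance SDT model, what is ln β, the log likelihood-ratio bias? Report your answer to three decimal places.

Φ⁻¹(H) = Φ⁻¹(0.688) = 0.4902
Φ⁻¹(FA) = Φ⁻¹(0.692) = 0.5015
ln β = −½·[z(H)² − z(FA)²] = −0.5 × (0.2403 − 0.2515) = 0.0056

ln β = 0.006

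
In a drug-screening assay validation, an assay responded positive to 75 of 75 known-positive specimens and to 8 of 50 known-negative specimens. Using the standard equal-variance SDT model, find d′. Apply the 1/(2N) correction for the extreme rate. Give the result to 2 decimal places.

The hit rate is 75/75 = 1, so apply the 1/(2N) correction: H → 1 − 1/(2·75) = 0.99333.
z(H) = z(0.99333) = 2.475
z(FA) = z(0.16000) = -0.994
d' = 2.475 − (-0.994) = 3.469

d′ = 3.47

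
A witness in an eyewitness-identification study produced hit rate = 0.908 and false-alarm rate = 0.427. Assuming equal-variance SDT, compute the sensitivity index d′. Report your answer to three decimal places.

d′ = 1.513

Φ⁻¹(0.908) = 1.3285, Φ⁻¹(0.427) = -0.1840
d' = z(H) − z(FA) = 1.3285 − (-0.1840) = 1.5125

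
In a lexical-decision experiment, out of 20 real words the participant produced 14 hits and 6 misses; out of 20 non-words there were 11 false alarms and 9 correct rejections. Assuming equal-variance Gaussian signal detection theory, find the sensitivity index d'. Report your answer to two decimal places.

d' = 0.40

H = 14/20 = 0.7000
FA = 11/20 = 0.5500
z(H) = z(0.7000) = 0.5244
z(FA) = z(0.5500) = 0.1257
d' = z(H) − z(FA) = 0.5244 − 0.1257 = 0.3987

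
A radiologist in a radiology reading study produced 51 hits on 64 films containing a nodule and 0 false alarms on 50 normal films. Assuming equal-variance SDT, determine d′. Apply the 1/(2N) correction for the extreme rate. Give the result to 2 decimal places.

The false-alarm rate is 0/50 = 0, so apply the 1/(2N) correction: FA → 1/(2·50) = 0.01000.
z(H) = z(0.79688) = 0.831
z(FA) = z(0.01000) = -2.326
d' = 0.831 − (-2.326) = 3.157

d′ = 3.16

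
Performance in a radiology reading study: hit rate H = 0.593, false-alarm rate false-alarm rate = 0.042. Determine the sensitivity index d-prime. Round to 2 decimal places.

d-prime = 1.96

z(0.593) = 0.2353, z(0.042) = -1.7279
d' = z(H) − z(FA) = 0.2353 − (-1.7279) = 1.9632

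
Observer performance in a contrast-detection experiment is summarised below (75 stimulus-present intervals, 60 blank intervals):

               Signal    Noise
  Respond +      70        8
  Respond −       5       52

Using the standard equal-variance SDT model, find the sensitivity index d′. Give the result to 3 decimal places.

H = 70/75 = 0.9333
FA = 8/60 = 0.1333
z(0.9333) = 1.5008, z(0.1333) = -1.1109
d' = z(H) − z(FA) = 1.5008 − (-1.1109) = 2.6117

d′ = 2.612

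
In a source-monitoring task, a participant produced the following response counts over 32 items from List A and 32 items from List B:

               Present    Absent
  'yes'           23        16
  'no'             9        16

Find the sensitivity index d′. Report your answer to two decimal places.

d′ = 0.58

H = 23/32 = 0.7188
FA = 16/32 = 0.5000
z(H) = z(0.7188) = 0.579
z(FA) = z(0.5000) = 0.000
d' = z(H) − z(FA) = 0.579 − 0.000 = 0.579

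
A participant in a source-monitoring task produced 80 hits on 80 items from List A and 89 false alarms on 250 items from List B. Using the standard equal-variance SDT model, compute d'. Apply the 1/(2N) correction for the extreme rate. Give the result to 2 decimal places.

d' = 2.87

The hit rate is 80/80 = 1, so apply the 1/(2N) correction: H → 1 − 1/(2·80) = 0.99375.
z(H) = z(0.99375) = 2.498
z(FA) = z(0.35600) = -0.369
d' = 2.498 − (-0.369) = 2.867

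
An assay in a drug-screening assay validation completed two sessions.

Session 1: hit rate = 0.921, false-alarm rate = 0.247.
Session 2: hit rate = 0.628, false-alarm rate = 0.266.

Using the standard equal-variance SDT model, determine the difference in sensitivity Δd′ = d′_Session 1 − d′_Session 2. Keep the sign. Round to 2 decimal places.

Δd′ = 1.14

Session 1: z(0.921) = 1.412, z(0.247) = -0.684, d' = 2.096
Session 2: z(0.628) = 0.327, z(0.266) = -0.625, d' = 0.952
Δd' = d'_Session 1 − d'_Session 2 = 2.096 − 0.952 = 1.144
Session 1 has the higher sensitivity.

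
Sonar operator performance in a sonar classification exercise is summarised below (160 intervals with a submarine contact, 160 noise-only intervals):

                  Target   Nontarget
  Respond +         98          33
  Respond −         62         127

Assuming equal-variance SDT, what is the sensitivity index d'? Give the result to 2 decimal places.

d' = 1.11

H = 98/160 = 0.6125
FA = 33/160 = 0.2062
z(0.6125) = 0.286, z(0.2062) = -0.820
d' = z(H) − z(FA) = 0.286 − (-0.820) = 1.106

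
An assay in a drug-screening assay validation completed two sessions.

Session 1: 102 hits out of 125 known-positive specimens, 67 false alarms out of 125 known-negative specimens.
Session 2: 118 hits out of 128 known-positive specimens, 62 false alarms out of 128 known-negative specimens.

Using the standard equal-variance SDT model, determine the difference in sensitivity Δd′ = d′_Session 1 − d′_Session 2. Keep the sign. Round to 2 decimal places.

Session 1: z(0.8160) = 0.900, z(0.5360) = 0.090, d' = 0.810
Session 2: z(0.9219) = 1.418, z(0.4844) = -0.039, d' = 1.457
Δd' = d'_Session 1 − d'_Session 2 = 0.810 − 1.457 = -0.647
Session 2 has the higher sensitivity.

Δd′ = -0.65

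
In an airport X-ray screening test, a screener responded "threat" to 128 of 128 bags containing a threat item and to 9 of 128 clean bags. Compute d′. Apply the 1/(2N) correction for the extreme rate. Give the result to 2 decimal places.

d′ = 4.13

The hit rate is 128/128 = 1, so apply the 1/(2N) correction: H → 1 − 1/(2·128) = 0.99609.
z(H) = z(0.99609) = 2.660
z(FA) = z(0.07031) = -1.473
d' = 2.660 − (-1.473) = 4.133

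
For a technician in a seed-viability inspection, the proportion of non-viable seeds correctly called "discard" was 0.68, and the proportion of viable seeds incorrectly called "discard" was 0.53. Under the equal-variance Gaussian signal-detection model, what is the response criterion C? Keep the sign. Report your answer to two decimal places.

z(H) = 0.468
z(FA) = 0.075
c = −½·[z(H) + z(FA)] = −0.5 × (0.468 + 0.075) = -0.2715

C = -0.27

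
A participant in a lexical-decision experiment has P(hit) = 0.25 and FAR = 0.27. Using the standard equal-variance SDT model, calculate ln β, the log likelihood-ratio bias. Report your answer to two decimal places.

z(0.25) = -0.674, z(0.27) = -0.613
ln β = −½·[z(H)² − z(FA)²] = −0.5 × (0.454 − 0.376) = -0.039

ln β = -0.04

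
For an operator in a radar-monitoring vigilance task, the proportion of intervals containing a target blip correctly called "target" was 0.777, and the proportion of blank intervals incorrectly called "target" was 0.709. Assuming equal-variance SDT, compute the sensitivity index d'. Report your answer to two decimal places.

d' = 0.21

z(H) = z(0.777) = 0.762
z(FA) = z(0.709) = 0.550
d' = z(H) − z(FA) = 0.762 − 0.550 = 0.212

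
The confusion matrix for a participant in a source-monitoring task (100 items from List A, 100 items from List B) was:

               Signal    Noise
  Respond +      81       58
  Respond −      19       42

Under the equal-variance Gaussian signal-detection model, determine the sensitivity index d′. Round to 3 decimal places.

H = 81/100 = 0.8100
FA = 58/100 = 0.5800
Φ⁻¹(0.8100) = 0.8779, Φ⁻¹(0.5800) = 0.2019
d' = z(H) − z(FA) = 0.8779 − 0.2019 = 0.6760

d′ = 0.676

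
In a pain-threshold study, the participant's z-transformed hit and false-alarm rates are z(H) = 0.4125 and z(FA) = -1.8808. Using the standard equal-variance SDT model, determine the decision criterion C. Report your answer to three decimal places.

c = −½·[z(H) + z(FA)] = −½·(0.4125 + (-1.8808)) = 0.73415

C = 0.734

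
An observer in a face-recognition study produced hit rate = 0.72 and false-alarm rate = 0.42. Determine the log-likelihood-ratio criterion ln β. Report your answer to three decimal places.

ln β = -0.149

z(H) = 0.5828
z(FA) = -0.2019
ln β = −½·[z(H)² − z(FA)²] = −0.5 × (0.3397 − 0.0408) = -0.14945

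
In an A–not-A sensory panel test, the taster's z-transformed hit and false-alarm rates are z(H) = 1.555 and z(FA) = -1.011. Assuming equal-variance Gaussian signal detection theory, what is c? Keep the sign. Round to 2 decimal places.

c = −½·[z(H) + z(FA)] = −½·(1.555 + (-1.011)) = -0.272
c < 0: the taster has a liberal response bias.

c = -0.27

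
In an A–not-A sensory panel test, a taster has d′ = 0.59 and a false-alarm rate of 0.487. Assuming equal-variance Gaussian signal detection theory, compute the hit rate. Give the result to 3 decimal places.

hit rate = 0.711

z(false-alarm rate) = z(0.487) = -0.0326
z(H) = z(FA) + d' = -0.0326 + 0.59 = 0.5574
hit rate = Φ(0.5574) = 0.7114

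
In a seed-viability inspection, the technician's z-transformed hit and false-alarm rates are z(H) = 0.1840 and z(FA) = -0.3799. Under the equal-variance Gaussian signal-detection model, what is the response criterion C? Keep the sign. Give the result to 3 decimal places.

C = 0.098

c = −½·[z(H) + z(FA)] = −½·(0.1840 + (-0.3799)) = 0.09795
c > 0: the technician has a conservative response bias.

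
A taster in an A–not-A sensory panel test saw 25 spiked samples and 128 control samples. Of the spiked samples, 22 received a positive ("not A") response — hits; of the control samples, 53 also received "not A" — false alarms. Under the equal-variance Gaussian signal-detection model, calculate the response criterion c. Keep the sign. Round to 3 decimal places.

H = 22/25 = 0.8800
FA = 53/128 = 0.4141
Φ⁻¹(0.8800) = 1.1750, Φ⁻¹(0.4141) = -0.2170
c = −½·[z(H) + z(FA)] = −0.5 × (1.1750 + (-0.2170)) = -0.4790
c < 0: the taster has a liberal response bias.

c = -0.479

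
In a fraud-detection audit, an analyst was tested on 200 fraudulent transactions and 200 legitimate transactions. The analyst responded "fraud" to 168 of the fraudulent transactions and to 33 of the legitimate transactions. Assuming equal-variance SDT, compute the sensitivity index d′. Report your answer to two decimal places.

d′ = 1.97

H = 168/200 = 0.8400
FA = 33/200 = 0.1650
z(H) = 0.9945
z(FA) = -0.9741
d' = z(H) − z(FA) = 0.9945 − (-0.9741) = 1.9686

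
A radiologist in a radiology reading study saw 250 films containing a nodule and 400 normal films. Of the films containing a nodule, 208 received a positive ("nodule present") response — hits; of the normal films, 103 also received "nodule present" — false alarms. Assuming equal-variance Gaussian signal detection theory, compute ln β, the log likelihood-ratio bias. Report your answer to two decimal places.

ln β = -0.25

H = 208/250 = 0.8320
FA = 103/400 = 0.2575
z(H) = z(0.8320) = 0.962
z(FA) = z(0.2575) = -0.651
ln β = −½·[z(H)² − z(FA)²] = −0.5 × (0.925 − 0.424) = -0.2505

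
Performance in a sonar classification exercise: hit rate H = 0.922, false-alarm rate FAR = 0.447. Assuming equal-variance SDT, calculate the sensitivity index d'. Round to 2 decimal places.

d' = 1.55

Φ⁻¹(H) = Φ⁻¹(0.922) = 1.4187
Φ⁻¹(FA) = Φ⁻¹(0.447) = -0.1332
d' = z(H) − z(FA) = 1.4187 − (-0.1332) = 1.5519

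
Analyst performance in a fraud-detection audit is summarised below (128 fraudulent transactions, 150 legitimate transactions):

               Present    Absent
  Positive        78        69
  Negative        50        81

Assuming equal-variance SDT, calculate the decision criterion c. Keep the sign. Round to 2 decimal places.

c = -0.09

H = 78/128 = 0.6094
FA = 69/150 = 0.4600
z(H) = z(0.6094) = 0.278
z(FA) = z(0.4600) = -0.100
c = −½·[z(H) + z(FA)] = −0.5 × (0.278 + (-0.100)) = -0.089
c < 0: the analyst has a liberal response bias.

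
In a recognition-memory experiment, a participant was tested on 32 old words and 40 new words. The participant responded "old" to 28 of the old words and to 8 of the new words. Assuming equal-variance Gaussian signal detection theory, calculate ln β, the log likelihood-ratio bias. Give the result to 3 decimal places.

H = 28/32 = 0.8750
FA = 8/40 = 0.2000
z(H) = 1.1503
z(FA) = -0.8416
ln β = −½·[z(H)² − z(FA)²] = −0.5 × (1.3232 − 0.7083) = -0.30745

ln β = -0.307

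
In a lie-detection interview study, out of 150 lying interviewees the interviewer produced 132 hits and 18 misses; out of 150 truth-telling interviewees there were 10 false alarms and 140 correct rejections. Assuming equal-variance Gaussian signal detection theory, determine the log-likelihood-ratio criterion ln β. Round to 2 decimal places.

ln β = 0.44

H = 132/150 = 0.8800
FA = 10/150 = 0.0667
Φ⁻¹(H) = 1.175
Φ⁻¹(FA) = -1.501
ln β = −½·[z(H)² − z(FA)²] = −0.5 × (1.381 − 2.253) = 0.436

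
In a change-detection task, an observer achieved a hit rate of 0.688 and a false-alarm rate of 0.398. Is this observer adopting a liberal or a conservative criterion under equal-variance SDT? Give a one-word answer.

z(H) = 0.490, z(FA) = -0.259
c = −½·(z(H) + z(FA)) = -0.1155
c < 0 → liberal criterion (biased toward responding “yes”).

liberal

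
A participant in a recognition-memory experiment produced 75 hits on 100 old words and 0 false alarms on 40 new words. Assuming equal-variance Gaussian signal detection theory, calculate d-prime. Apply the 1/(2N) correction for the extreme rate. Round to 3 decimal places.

d-prime = 2.916

The false-alarm rate is 0/40 = 0, so apply the 1/(2N) correction: FA → 1/(2·40) = 0.01250.
z(H) = z(0.75000) = 0.6745
z(FA) = z(0.01250) = -2.2414
d' = 0.6745 − (-2.2414) = 2.9159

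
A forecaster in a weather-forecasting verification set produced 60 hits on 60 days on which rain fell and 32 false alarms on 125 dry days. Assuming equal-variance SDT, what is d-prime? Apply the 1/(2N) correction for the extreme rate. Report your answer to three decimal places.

The hit rate is 60/60 = 1, so apply the 1/(2N) correction: H → 1 − 1/(2·60) = 0.99167.
z(H) = z(0.99167) = 2.3941
z(FA) = z(0.25600) = -0.6557
d' = 2.3941 − (-0.6557) = 3.0498

d-prime = 3.050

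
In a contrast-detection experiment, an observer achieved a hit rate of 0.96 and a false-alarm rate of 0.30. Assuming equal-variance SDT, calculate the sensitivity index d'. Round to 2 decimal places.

d' = 2.28

z(0.96) = 1.751, z(0.30) = -0.524
d' = z(H) − z(FA) = 1.751 − (-0.524) = 2.275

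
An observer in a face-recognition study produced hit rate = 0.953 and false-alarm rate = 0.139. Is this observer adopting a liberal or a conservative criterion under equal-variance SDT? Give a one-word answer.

z(H) = 1.675, z(FA) = -1.085
c = −½·(z(H) + z(FA)) = -0.295
c < 0 → liberal criterion (biased toward responding “yes”).

liberal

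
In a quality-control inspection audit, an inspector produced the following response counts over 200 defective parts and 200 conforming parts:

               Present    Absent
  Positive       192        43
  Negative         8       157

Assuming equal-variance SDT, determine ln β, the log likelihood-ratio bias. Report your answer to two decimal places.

H = 192/200 = 0.9600
FA = 43/200 = 0.2150
Φ⁻¹(H) = 1.751
Φ⁻¹(FA) = -0.789
ln β = −½·[z(H)² − z(FA)²] = −0.5 × (3.066 − 0.623) = -1.2215

ln β = -1.22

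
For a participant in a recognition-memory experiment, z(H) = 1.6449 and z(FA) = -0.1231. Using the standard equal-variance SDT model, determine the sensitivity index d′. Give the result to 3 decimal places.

d′ = 1.768

d' = z(H) − z(FA) = 1.6449 − (-0.1231) = 1.7680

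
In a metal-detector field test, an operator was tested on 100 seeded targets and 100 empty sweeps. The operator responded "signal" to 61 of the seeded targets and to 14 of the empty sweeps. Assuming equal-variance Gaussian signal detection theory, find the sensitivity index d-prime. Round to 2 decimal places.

d-prime = 1.36

H = 61/100 = 0.6100
FA = 14/100 = 0.1400
z(H) = z(0.6100) = 0.279
z(FA) = z(0.1400) = -1.080
d' = z(H) − z(FA) = 0.279 − (-1.080) = 1.359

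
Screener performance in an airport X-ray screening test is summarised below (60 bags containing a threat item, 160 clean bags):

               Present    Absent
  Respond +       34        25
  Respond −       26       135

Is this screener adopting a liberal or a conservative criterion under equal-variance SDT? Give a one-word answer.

z(H) = 0.168, z(FA) = -1.010
c = −½·(z(H) + z(FA)) = 0.421
c > 0 → conservative criterion (biased toward responding “no”).

conservative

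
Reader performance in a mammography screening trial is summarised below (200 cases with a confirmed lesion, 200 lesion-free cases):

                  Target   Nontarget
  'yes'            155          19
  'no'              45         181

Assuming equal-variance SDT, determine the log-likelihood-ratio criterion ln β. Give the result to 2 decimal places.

ln β = 0.57

H = 155/200 = 0.7750
FA = 19/200 = 0.0950
z(H) = 0.755
z(FA) = -1.311
ln β = −½·[z(H)² − z(FA)²] = −0.5 × (0.570 − 1.719) = 0.5745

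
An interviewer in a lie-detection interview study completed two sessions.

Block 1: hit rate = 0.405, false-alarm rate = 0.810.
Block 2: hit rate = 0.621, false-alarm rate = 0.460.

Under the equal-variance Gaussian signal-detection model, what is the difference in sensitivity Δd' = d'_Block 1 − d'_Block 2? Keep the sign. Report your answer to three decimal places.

Δd' = -1.527

Block 1: z(0.405) = -0.2404, z(0.810) = 0.8779, d' = -1.1183
Block 2: z(0.621) = 0.3081, z(0.460) = -0.1004, d' = 0.4085
Δd' = d'_Block 1 − d'_Block 2 = -1.1183 − 0.4085 = -1.5268
Block 2 has the higher sensitivity.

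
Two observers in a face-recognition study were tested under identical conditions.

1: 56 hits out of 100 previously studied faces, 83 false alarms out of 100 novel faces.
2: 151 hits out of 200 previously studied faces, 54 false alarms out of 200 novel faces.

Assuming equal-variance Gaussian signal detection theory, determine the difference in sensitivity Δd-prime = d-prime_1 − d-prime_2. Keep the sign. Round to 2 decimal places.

1: z(0.5600) = 0.151, z(0.8300) = 0.954, d' = -0.803
2: z(0.7550) = 0.690, z(0.2700) = -0.613, d' = 1.303
Δd' = d'_1 − d'_2 = -0.803 − 1.303 = -2.106
2 has the higher sensitivity.

Δd-prime = -2.11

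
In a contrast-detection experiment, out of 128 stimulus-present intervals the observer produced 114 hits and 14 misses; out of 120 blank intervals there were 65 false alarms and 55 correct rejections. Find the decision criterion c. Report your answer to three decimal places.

c = -0.667

H = 114/128 = 0.8906
FA = 65/120 = 0.5417
z(H) = z(0.8906) = 1.2297
z(FA) = z(0.5417) = 0.1047
c = −½·[z(H) + z(FA)] = −0.5 × (1.2297 + 0.1047) = -0.6672
c < 0: the observer has a liberal response bias.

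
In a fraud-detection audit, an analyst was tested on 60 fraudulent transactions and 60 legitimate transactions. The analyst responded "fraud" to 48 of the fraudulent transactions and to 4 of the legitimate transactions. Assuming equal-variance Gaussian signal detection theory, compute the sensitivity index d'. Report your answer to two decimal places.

H = 48/60 = 0.8000
FA = 4/60 = 0.0667
z(H) = 0.842
z(FA) = -1.501
d' = z(H) − z(FA) = 0.842 − (-1.501) = 2.343

d' = 2.34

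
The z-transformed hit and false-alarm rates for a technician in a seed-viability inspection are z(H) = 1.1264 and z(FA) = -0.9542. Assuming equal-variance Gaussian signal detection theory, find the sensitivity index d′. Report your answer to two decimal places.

d′ = 2.08

d' = z(H) − z(FA) = 1.1264 − (-0.9542) = 2.0806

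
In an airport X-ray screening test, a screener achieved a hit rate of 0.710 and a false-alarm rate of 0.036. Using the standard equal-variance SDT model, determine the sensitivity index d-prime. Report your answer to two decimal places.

z(H) = z(0.710) = 0.553
z(FA) = z(0.036) = -1.799
d' = z(H) − z(FA) = 0.553 − (-1.799) = 2.352

d-prime = 2.35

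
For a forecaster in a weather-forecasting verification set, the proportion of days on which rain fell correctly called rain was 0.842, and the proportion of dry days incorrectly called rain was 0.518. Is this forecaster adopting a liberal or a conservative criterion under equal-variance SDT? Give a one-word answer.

liberal

z(H) = 1.003, z(FA) = 0.045
c = −½·(z(H) + z(FA)) = -0.524
c < 0 → liberal criterion (biased toward responding “yes”).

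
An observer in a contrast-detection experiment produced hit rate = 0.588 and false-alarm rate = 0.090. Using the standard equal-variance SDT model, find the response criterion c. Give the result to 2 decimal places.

z(H) = z(0.588) = 0.222
z(FA) = z(0.090) = -1.341
c = −½·[z(H) + z(FA)] = −0.5 × (0.222 + (-1.341)) = 0.5595
c > 0: the observer has a conservative response bias.

c = 0.56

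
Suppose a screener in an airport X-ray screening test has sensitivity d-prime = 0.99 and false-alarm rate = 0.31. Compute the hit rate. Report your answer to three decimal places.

z(false-alarm rate) = z(0.31) = -0.4959
z(H) = z(FA) + d' = -0.4959 + 0.99 = 0.4941
hit rate = Φ(0.4941) = 0.6894

hit rate = 0.689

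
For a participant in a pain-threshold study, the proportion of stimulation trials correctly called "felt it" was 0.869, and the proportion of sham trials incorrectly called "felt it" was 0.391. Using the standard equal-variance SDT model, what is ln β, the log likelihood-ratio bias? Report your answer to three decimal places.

ln β = -0.591

z(H) = z(0.869) = 1.1217
z(FA) = z(0.391) = -0.2767
ln β = −½·[z(H)² − z(FA)²] = −0.5 × (1.2582 − 0.0766) = -0.5908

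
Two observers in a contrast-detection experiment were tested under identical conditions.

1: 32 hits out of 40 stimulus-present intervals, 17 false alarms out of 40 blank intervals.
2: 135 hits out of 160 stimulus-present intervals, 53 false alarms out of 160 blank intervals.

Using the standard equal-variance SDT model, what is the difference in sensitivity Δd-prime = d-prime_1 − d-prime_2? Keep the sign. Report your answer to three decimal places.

1: z(0.8000) = 0.8416, z(0.4250) = -0.1891, d' = 1.0307
2: z(0.8438) = 1.0102, z(0.3312) = -0.4366, d' = 1.4468
Δd' = d'_1 − d'_2 = 1.0307 − 1.4468 = -0.4161
2 has the higher sensitivity.

Δd-prime = -0.416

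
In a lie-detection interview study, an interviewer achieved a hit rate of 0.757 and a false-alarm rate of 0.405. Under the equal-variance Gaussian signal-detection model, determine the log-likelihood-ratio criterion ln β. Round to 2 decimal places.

z(H) = z(0.757) = 0.697
z(FA) = z(0.405) = -0.240
ln β = −½·[z(H)² − z(FA)²] = −0.5 × (0.486 − 0.058) = -0.214

ln β = -0.21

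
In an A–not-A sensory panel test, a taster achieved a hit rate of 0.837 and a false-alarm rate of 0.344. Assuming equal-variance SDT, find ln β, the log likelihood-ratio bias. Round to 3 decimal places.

ln β = -0.402

Φ⁻¹(H) = 0.9822
Φ⁻¹(FA) = -0.4016
ln β = −½·[z(H)² − z(FA)²] = −0.5 × (0.9647 − 0.1613) = -0.4017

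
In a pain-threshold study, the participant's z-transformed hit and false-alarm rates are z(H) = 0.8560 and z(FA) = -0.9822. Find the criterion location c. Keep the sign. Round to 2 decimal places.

c = −½·[z(H) + z(FA)] = −½·(0.8560 + (-0.9822)) = 0.0631

c = 0.06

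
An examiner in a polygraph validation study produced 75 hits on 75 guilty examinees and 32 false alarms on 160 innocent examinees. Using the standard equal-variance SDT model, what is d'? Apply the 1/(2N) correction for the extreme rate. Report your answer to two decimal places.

d' = 3.32

The hit rate is 75/75 = 1, so apply the 1/(2N) correction: H → 1 − 1/(2·75) = 0.99333.
z(H) = z(0.99333) = 2.475
z(FA) = z(0.20000) = -0.842
d' = 2.475 − (-0.842) = 3.317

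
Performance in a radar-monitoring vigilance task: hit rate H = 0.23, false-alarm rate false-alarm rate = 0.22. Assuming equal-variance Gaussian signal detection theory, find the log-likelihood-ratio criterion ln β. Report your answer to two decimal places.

ln β = 0.03

z(0.23) = -0.739, z(0.22) = -0.772
ln β = −½·[z(H)² − z(FA)²] = −0.5 × (0.546 − 0.596) = 0.025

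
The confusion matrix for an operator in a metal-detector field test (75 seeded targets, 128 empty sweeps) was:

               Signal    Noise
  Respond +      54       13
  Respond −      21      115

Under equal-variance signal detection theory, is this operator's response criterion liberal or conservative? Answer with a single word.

z(H) = 0.583, z(FA) = -1.273
c = −½·(z(H) + z(FA)) = 0.345
c > 0 → conservative criterion (biased toward responding “no”).

conservative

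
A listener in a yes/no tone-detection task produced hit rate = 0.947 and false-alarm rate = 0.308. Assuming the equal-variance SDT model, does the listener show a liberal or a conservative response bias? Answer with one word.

liberal

z(H) = 1.616, z(FA) = -0.502
c = −½·(z(H) + z(FA)) = -0.557
c < 0 → liberal criterion (biased toward responding “yes”).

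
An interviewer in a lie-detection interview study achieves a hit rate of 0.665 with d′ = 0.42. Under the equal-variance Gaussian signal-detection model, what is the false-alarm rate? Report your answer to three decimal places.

z(hit rate) = z(0.665) = 0.4261
z(FA) = z(H) − d' = 0.4261 − 0.42 = 0.0061
false-alarm rate = Φ(0.0061) = 0.5024

false-alarm rate = 0.502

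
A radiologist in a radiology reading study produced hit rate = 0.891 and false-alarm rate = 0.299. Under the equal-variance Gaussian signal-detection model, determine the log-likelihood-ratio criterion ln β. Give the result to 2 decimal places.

Φ⁻¹(H) = 1.232
Φ⁻¹(FA) = -0.527
ln β = −½·[z(H)² − z(FA)²] = −0.5 × (1.518 − 0.278) = -0.620

ln β = -0.62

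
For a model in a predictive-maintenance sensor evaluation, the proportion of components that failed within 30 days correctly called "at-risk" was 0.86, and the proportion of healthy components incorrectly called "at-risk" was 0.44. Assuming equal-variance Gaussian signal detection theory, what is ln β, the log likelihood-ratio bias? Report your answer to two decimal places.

z(H) = 1.080
z(FA) = -0.151
ln β = −½·[z(H)² − z(FA)²] = −0.5 × (1.166 − 0.023) = -0.5715

ln β = -0.57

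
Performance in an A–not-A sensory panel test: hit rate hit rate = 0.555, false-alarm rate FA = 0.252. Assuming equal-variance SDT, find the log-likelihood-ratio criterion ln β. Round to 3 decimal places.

ln β = 0.214

z(H) = z(0.555) = 0.1383
z(FA) = z(0.252) = -0.6682
ln β = −½·[z(H)² − z(FA)²] = −0.5 × (0.0191 − 0.4465) = 0.2137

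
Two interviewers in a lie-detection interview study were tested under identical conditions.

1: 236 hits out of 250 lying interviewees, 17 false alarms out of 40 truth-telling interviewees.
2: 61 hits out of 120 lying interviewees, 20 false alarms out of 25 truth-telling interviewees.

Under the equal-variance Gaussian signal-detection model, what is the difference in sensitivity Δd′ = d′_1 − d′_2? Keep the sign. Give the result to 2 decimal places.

Δd′ = 2.60

1: z(0.9440) = 1.589, z(0.4250) = -0.189, d' = 1.778
2: z(0.5083) = 0.021, z(0.8000) = 0.842, d' = -0.821
Δd' = d'_1 − d'_2 = 1.778 − (-0.821) = 2.599
1 has the higher sensitivity.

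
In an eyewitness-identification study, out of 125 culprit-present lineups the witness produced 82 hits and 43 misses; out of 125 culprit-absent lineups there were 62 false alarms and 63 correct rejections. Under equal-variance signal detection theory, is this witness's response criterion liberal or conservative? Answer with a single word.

z(H) = 0.402, z(FA) = -0.010
c = −½·(z(H) + z(FA)) = -0.196
c < 0 → liberal criterion (biased toward responding “yes”).

liberal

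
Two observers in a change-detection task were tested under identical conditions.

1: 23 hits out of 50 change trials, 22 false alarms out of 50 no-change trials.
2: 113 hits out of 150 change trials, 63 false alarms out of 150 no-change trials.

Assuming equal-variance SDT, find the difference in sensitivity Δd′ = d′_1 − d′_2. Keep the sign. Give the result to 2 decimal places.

Δd′ = -0.84

1: z(0.4600) = -0.100, z(0.4400) = -0.151, d' = 0.051
2: z(0.7533) = 0.685, z(0.4200) = -0.202, d' = 0.887
Δd' = d'_1 − d'_2 = 0.051 − 0.887 = -0.836
2 has the higher sensitivity.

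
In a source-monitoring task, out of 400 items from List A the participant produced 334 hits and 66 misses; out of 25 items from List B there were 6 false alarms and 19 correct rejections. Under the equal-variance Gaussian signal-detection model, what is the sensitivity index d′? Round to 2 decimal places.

H = 334/400 = 0.8350
FA = 6/25 = 0.2400
z(0.8350) = 0.9741, z(0.2400) = -0.7063
d' = z(H) − z(FA) = 0.9741 − (-0.7063) = 1.6804

d′ = 1.68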